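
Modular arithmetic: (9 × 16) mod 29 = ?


9 × 16 = 144
144 mod 29 = 28


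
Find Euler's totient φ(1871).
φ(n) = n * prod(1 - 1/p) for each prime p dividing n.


1871 = 1871
Prime factors: 1871
φ(1871) = 1871 × (1-1/1871)
= 1871 × 1870/1871 = 1870

φ(1871) = 1870


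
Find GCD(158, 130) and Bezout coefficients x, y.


Tabular extended Euclidean (each row: r = 158*s + 130*t):
r=158, s=1, t=0
r=130, s=0, t=1
q=1: r=28, s=1, t=-1   [158*(1) + 130*(-1) = 28]
q=4: r=18, s=-4, t=5   [158*(-4) + 130*(5) = 18]
q=1: r=10, s=5, t=-6   [158*(5) + 130*(-6) = 10]
q=1: r=8, s=-9, t=11   [158*(-9) + 130*(11) = 8]
q=1: r=2, s=14, t=-17   [158*(14) + 130*(-17) = 2]
q=4: r=0, s=-65, t=79   [158*(-65) + 130*(79) = 0]
GCD = 2; from the row with r=2: x=14, y=-17
Check: 158*(14) + 130*(-17) = 2212 - 2210 = 2

GCD = 2, x = 14, y = -17


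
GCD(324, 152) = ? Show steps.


324 = 2 * 152 + 20
152 = 7 * 20 + 12
20 = 1 * 12 + 8
12 = 1 * 8 + 4
8 = 2 * 4 + 0
GCD = 4


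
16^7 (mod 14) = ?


16^1 mod 14 = 2
16^2 mod 14 = 4
16^3 mod 14 = 8
16^4 mod 14 = 2
16^5 mod 14 = 4
16^6 mod 14 = 8
16^7 mod 14 = 2


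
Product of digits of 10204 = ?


1 × 0 × 2 × 0 × 4 = 0


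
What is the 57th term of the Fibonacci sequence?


Sequence: 1, 1, 2, 3, 5, 8, 13, 21, 34, 55, 89, 144, 233, 377, 610, 987, 1597, 2584, 4181, 6765, 10946, 17711, 28657, 46368, 75025, 121393, 196418, 317811, 514229, 832040, 1346269, 2178309, 3524578, 5702887, 9227465, 14930352, 24157817, 39088169, 63245986, 102334155, 165580141, 267914296, 433494437, 701408733, 1134903170, 1836311903, 2971215073, 4807526976, 7778742049, 12586269025, 20365011074, 32951280099, 53316291173, 86267571272, 139583862445, 225851433717, 365435296162
F(57) = 365435296162


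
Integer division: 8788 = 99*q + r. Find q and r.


8788 = 99 * 88 + 76
Check: 8712 + 76 = 8788

q = 88, r = 76


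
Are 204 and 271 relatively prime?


Euclidean algorithm:
271 = 1 * 204 + 67
204 = 3 * 67 + 3
67 = 22 * 3 + 1
3 = 3 * 1 + 0
GCD(204, 271) = 1

Yes, coprime (GCD = 1)


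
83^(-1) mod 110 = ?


Use the extended Euclidean algorithm on (110, 83); each row r = 110*s + 83*t:
r=110, s=1, t=0
r=83, s=0, t=1
q=1: r=27, s=1, t=-1   [110*(1) + 83*(-1) = 27]
q=3: r=2, s=-3, t=4   [110*(-3) + 83*(4) = 2]
q=13: r=1, s=40, t=-53   [110*(40) + 83*(-53) = 1]
q=2: r=0, s=-83, t=110   [110*(-83) + 83*(110) = 0]
GCD = 1 with t = -53, so 83*(-53) ≡ 1 (mod 110)
Inverse = -53 mod 110 = 57
Check: 83 * 57 = 4731 ≡ 1 (mod 110)

83^(-1) ≡ 57 (mod 110)


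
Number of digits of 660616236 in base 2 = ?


660616236 in base 2 = 100111011000000011010000101100
Number of digits = 30

30 digits (base 2)


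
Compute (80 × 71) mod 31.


80 × 71 = 5680
5680 mod 31 = 7


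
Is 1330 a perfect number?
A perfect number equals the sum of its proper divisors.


Proper divisors of 1330: 1, 2, 5, 7, 10, 14, 19, 35, 38, 70, 95, 133, 190, 266, 665
Sum = 1 + 2 + 5 + 7 + 10 + 14 + 19 + 35 + 38 + 70 + 95 + 133 + 190 + 266 + 665 = 1550

No, 1330 is not perfect (1550 ≠ 1330)


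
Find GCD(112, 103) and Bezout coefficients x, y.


Tabular extended Euclidean (each row: r = 112*s + 103*t):
r=112, s=1, t=0
r=103, s=0, t=1
q=1: r=9, s=1, t=-1   [112*(1) + 103*(-1) = 9]
q=11: r=4, s=-11, t=12   [112*(-11) + 103*(12) = 4]
q=2: r=1, s=23, t=-25   [112*(23) + 103*(-25) = 1]
q=4: r=0, s=-103, t=112   [112*(-103) + 103*(112) = 0]
GCD = 1; from the row with r=1: x=23, y=-25
Check: 112*(23) + 103*(-25) = 2576 - 2575 = 1

GCD = 1, x = 23, y = -25


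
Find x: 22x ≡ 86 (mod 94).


GCD(22, 94) = 2 divides 86
Divide: 11x ≡ 43 (mod 47)
x ≡ 21 (mod 47)


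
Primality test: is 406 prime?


406 / 2 = 203 (exact division)
406 is NOT prime.

No, 406 is not prime


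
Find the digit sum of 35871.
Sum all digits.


3 + 5 + 8 + 7 + 1 = 24


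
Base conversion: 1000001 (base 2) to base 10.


1000001 (base 2) = 65 (decimal)
65 (decimal) = 65 (base 10)


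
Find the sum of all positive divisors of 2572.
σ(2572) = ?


Divisors of 2572: 1, 2, 4, 643, 1286, 2572
Sum = 1 + 2 + 4 + 643 + 1286 + 2572 = 4508

σ(2572) = 4508


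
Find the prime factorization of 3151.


3151 / 23 = 137
137 / 137 = 1
3151 = 23 × 137


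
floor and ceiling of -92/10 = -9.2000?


-92/10 = -9.2000
floor = -10
ceil = -9

floor = -10, ceil = -9


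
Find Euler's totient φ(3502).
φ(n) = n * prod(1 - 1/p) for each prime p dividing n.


3502 = 2 × 17 × 103
Prime factors: 2, 17, 103
φ(3502) = 3502 × (1-1/2) × (1-1/17) × (1-1/103)
= 3502 × 1/2 × 16/17 × 102/103 = 1632

φ(3502) = 1632


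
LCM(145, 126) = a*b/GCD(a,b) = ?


GCD(145, 126) = 1
LCM = 145*126/1 = 18270/1 = 18270

LCM = 18270


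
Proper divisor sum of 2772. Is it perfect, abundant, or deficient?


Proper divisors: 1, 2, 3, 4, 6, 7, 9, 11, 12, 14, 18, 21, 22, 28, 33, 36, 42, 44, 63, 66, 77, 84, 99, 126, 132, 154, 198, 231, 252, 308, 396, 462, 693, 924, 1386
Sum = 1 + 2 + 3 + 4 + 6 + 7 + 9 + 11 + 12 + 14 + 18 + 21 + 22 + 28 + 33 + 36 + 42 + 44 + 63 + 66 + 77 + 84 + 99 + 126 + 132 + 154 + 198 + 231 + 252 + 308 + 396 + 462 + 693 + 924 + 1386 = 5964
5964 > 2772 → abundant

s(2772) = 5964 (abundant)


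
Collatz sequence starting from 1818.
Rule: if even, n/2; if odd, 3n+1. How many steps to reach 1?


1818 → 909 → 2728 → 1364 → 682 → 341 → 1024 → 512 → 256 → 128 → 64 → 32 → 16 → 8 → 4 → 2 → 1
Total steps = 16

16 steps


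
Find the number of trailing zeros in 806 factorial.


floor(806/5) = 161
floor(806/25) = 32
floor(806/125) = 6
floor(806/625) = 1
Total = 200

200 trailing zeros


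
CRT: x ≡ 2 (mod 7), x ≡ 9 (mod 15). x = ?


M = 7*15 = 105
M1 = M/7 = 15, M2 = M/15 = 7
M1^(-1) mod 7 = 1, M2^(-1) mod 15 = 13
x = 2*15*1 + 9*7*13 = 849
849 mod 105 = 9
Check: 9 mod 7 = 2 ✓, 9 mod 15 = 9 ✓

x ≡ 9 (mod 105)


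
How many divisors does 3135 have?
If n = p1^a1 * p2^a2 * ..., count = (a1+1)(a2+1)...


3135 = 3^1 × 5^1 × 11^1 × 19^1
d(3135) = (1+1) × (1+1) × (1+1) × (1+1) = 16

16 divisors


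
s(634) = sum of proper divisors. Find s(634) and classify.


Proper divisors: 1, 2, 317
Sum = 1 + 2 + 317 = 320
320 < 634 → deficient

s(634) = 320 (deficient)


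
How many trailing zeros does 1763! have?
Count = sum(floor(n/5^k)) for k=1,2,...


floor(1763/5) = 352
floor(1763/25) = 70
floor(1763/125) = 14
floor(1763/625) = 2
Total = 438

438 trailing zeros


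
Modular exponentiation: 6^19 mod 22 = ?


6^1 mod 22 = 6
6^2 mod 22 = 14
6^3 mod 22 = 18
6^4 mod 22 = 20
6^5 mod 22 = 10
6^6 mod 22 = 16
6^7 mod 22 = 8
6^8 mod 22 = 4
6^9 mod 22 = 2
6^10 mod 22 = 12
6^11 mod 22 = 6
6^12 mod 22 = 14
6^13 mod 22 = 18
6^14 mod 22 = 20
6^15 mod 22 = 10
6^16 mod 22 = 16
6^17 mod 22 = 8
6^18 mod 22 = 4
6^19 mod 22 = 2


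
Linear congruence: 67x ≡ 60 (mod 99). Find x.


GCD(67, 99) = 1, unique solution
a^(-1) mod 99 = 34
x = 34 * 60 mod 99 = 60

x ≡ 60 (mod 99)


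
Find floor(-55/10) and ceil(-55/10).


-55/10 = -5.5000
floor = -6
ceil = -5

floor = -6, ceil = -5


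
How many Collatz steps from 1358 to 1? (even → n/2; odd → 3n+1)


1358 → 679 → 2038 → 1019 → 3058 → 1529 → 4588 → 2294 → 1147 → 3442 → 1721 → 5164 → 2582 → 1291 → 3874 → 1937 → 5812 → 2906 → 1453 → 4360 → 2180 → 1090 → 545 → 1636 → 818 → 409 → 1228 → 614 → 307 → 922 → 461 → 1384 → 692 → 346 → 173 → 520 → 260 → 130 → 65 → 196 → 98 → 49 → 148 → 74 → 37 → 112 → 56 → 28 → 14 → 7 → 22 → 11 → 34 → 17 → 52 → 26 → 13 → 40 → 20 → 10 → 5 → 16 → 8 → 4 → 2 → 1
Total steps = 65

65 steps


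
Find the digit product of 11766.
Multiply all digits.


1 × 1 × 7 × 6 × 6 = 252


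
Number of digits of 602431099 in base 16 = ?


602431099 in base 16 = 23E85E7B
Number of digits = 8

8 digits (base 16)


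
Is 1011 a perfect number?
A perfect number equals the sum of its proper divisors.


Proper divisors of 1011: 1, 3, 337
Sum = 1 + 3 + 337 = 341

No, 1011 is not perfect (341 ≠ 1011)


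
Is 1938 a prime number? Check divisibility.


1938 / 2 = 969 (exact division)
1938 is NOT prime.

No, 1938 is not prime


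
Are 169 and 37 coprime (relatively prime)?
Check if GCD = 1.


Euclidean algorithm:
169 = 4 * 37 + 21
37 = 1 * 21 + 16
21 = 1 * 16 + 5
16 = 3 * 5 + 1
5 = 5 * 1 + 0
GCD(169, 37) = 1

Yes, coprime (GCD = 1)


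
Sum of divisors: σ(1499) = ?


Divisors of 1499: 1, 1499
Sum = 1 + 1499 = 1500

σ(1499) = 1500


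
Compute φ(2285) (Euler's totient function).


2285 = 5 × 457
Prime factors: 5, 457
φ(2285) = 2285 × (1-1/5) × (1-1/457)
= 2285 × 4/5 × 456/457 = 1824

φ(2285) = 1824


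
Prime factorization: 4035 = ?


4035 / 3 = 1345
1345 / 5 = 269
269 / 269 = 1
4035 = 3 × 5 × 269


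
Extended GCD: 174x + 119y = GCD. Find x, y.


Tabular extended Euclidean (each row: r = 174*s + 119*t):
r=174, s=1, t=0
r=119, s=0, t=1
q=1: r=55, s=1, t=-1   [174*(1) + 119*(-1) = 55]
q=2: r=9, s=-2, t=3   [174*(-2) + 119*(3) = 9]
q=6: r=1, s=13, t=-19   [174*(13) + 119*(-19) = 1]
q=9: r=0, s=-119, t=174   [174*(-119) + 119*(174) = 0]
GCD = 1; from the row with r=1: x=13, y=-19
Check: 174*(13) + 119*(-19) = 2262 - 2261 = 1

GCD = 1, x = 13, y = -19


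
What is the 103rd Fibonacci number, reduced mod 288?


F(k) mod 288 for k=1..103:
1, 1, 2, 3, 5, 8, 13, 21, 34, 55, 89, 144, 233, 89, 34, 123, 157, 280, 149, 141, 2, 143, 145, 0, 145, 145, 2, 147, 149, 8, 157, 165, 34, 199, 233, 144, 89, 233, 34, 267, 13, 280, 5, 285, 2, 287, 1, 0, 1, 1, 2, 3, 5, 8, 13, 21, 34, 55, 89, 144, 233, 89, 34, 123, 157, 280, 149, 141, 2, 143, 145, 0, 145, 145, 2, 147, 149, 8, 157, 165, 34, 199, 233, 144, 89, 233, 34, 267, 13, 280, 5, 285, 2, 287, 1, 0, 1, 1, 2, 3, 5, 8, 13
F(103) mod 288 = 13


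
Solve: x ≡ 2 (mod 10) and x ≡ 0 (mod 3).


M = 10*3 = 30
M1 = M/10 = 3, M2 = M/3 = 10
M1^(-1) mod 10 = 7, M2^(-1) mod 3 = 1
x = 2*3*7 + 0*10*1 = 42
42 mod 30 = 12
Check: 12 mod 10 = 2 ✓, 12 mod 3 = 0 ✓

x ≡ 12 (mod 30)


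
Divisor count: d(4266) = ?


4266 = 2^1 × 3^3 × 79^1
d(4266) = (1+1) × (3+1) × (1+1) = 16

16 divisors


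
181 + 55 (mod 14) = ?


181 + 55 = 236
236 mod 14 = 12


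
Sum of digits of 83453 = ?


8 + 3 + 4 + 5 + 3 = 23


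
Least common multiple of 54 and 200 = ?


GCD(54, 200) = 2
LCM = 54*200/2 = 10800/2 = 5400

LCM = 5400


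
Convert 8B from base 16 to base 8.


8B (base 16) = 139 (decimal)
139 (decimal) = 213 (base 8)


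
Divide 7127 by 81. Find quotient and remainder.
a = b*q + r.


7127 = 81 * 87 + 80
Check: 7047 + 80 = 7127

q = 87, r = 80


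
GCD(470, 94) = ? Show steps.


470 = 5 * 94 + 0
GCD = 94


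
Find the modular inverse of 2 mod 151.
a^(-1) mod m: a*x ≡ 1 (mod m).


Use the extended Euclidean algorithm on (151, 2); each row r = 151*s + 2*t:
r=151, s=1, t=0
r=2, s=0, t=1
q=75: r=1, s=1, t=-75   [151*(1) + 2*(-75) = 1]
q=2: r=0, s=-2, t=151   [151*(-2) + 2*(151) = 0]
GCD = 1 with t = -75, so 2*(-75) ≡ 1 (mod 151)
Inverse = -75 mod 151 = 76
Check: 2 * 76 = 152 ≡ 1 (mod 151)

2^(-1) ≡ 76 (mod 151)


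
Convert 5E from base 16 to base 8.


5E (base 16) = 94 (decimal)
94 (decimal) = 136 (base 8)


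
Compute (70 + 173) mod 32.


70 + 173 = 243
243 mod 32 = 19


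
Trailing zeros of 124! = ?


floor(124/5) = 24
floor(124/25) = 4
Total = 28

28 trailing zeros


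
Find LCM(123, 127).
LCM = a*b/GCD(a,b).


GCD(123, 127) = 1
LCM = 123*127/1 = 15621/1 = 15621

LCM = 15621


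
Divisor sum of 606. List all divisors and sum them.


Divisors of 606: 1, 2, 3, 6, 101, 202, 303, 606
Sum = 1 + 2 + 3 + 6 + 101 + 202 + 303 + 606 = 1224

σ(606) = 1224


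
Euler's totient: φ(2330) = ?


2330 = 2 × 5 × 233
Prime factors: 2, 5, 233
φ(2330) = 2330 × (1-1/2) × (1-1/5) × (1-1/233)
= 2330 × 1/2 × 4/5 × 232/233 = 928

φ(2330) = 928


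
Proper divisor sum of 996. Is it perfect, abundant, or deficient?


Proper divisors: 1, 2, 3, 4, 6, 12, 83, 166, 249, 332, 498
Sum = 1 + 2 + 3 + 4 + 6 + 12 + 83 + 166 + 249 + 332 + 498 = 1356
1356 > 996 → abundant

s(996) = 1356 (abundant)


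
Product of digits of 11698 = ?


1 × 1 × 6 × 9 × 8 = 432


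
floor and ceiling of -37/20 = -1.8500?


-37/20 = -1.8500
floor = -2
ceil = -1

floor = -2, ceil = -1


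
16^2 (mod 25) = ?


16^1 mod 25 = 16
16^2 mod 25 = 6


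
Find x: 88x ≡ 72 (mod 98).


GCD(88, 98) = 2 divides 72
Divide: 44x ≡ 36 (mod 49)
x ≡ 32 (mod 49)


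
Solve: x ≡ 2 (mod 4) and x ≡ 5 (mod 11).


M = 4*11 = 44
M1 = M/4 = 11, M2 = M/11 = 4
M1^(-1) mod 4 = 3, M2^(-1) mod 11 = 3
x = 2*11*3 + 5*4*3 = 126
126 mod 44 = 38
Check: 38 mod 4 = 2 ✓, 38 mod 11 = 5 ✓

x ≡ 38 (mod 44)


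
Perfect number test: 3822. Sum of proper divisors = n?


Proper divisors of 3822: 1, 2, 3, 6, 7, 13, 14, 21, 26, 39, 42, 49, 78, 91, 98, 147, 182, 273, 294, 546, 637, 1274, 1911
Sum = 1 + 2 + 3 + 6 + 7 + 13 + 14 + 21 + 26 + 39 + 42 + 49 + 78 + 91 + 98 + 147 + 182 + 273 + 294 + 546 + 637 + 1274 + 1911 = 5754

No, 3822 is not perfect (5754 ≠ 3822)


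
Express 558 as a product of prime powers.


558 / 2 = 279
279 / 3 = 93
93 / 3 = 31
31 / 31 = 1
558 = 2 × 3^2 × 31


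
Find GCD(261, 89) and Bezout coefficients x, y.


Tabular extended Euclidean (each row: r = 261*s + 89*t):
r=261, s=1, t=0
r=89, s=0, t=1
q=2: r=83, s=1, t=-2   [261*(1) + 89*(-2) = 83]
q=1: r=6, s=-1, t=3   [261*(-1) + 89*(3) = 6]
q=13: r=5, s=14, t=-41   [261*(14) + 89*(-41) = 5]
q=1: r=1, s=-15, t=44   [261*(-15) + 89*(44) = 1]
q=5: r=0, s=89, t=-261   [261*(89) + 89*(-261) = 0]
GCD = 1; from the row with r=1: x=-15, y=44
Check: 261*(-15) + 89*(44) = -3915 + 3916 = 1

GCD = 1, x = -15, y = 44


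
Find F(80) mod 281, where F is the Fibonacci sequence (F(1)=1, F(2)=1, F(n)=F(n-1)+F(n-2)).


F(k) mod 281 for k=1..80:
1, 1, 2, 3, 5, 8, 13, 21, 34, 55, 89, 144, 233, 96, 48, 144, 192, 55, 247, 21, 268, 8, 276, 3, 279, 1, 280, 0, 280, 280, 279, 278, 276, 273, 268, 260, 247, 226, 192, 137, 48, 185, 233, 137, 89, 226, 34, 260, 13, 273, 5, 278, 2, 280, 1, 0, 1, 1, 2, 3, 5, 8, 13, 21, 34, 55, 89, 144, 233, 96, 48, 144, 192, 55, 247, 21, 268, 8, 276, 3
F(80) mod 281 = 3


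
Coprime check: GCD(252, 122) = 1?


Euclidean algorithm:
252 = 2 * 122 + 8
122 = 15 * 8 + 2
8 = 4 * 2 + 0
GCD(252, 122) = 2

No, not coprime (GCD = 2)


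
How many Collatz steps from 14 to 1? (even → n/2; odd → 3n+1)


14 → 7 → 22 → 11 → 34 → 17 → 52 → 26 → 13 → 40 → 20 → 10 → 5 → 16 → 8 → 4 → 2 → 1
Total steps = 17

17 steps


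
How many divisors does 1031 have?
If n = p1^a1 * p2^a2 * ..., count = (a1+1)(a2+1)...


1031 = 1031^1
d(1031) = (1+1) = 2

2 divisors


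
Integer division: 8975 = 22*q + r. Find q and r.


8975 = 22 * 407 + 21
Check: 8954 + 21 = 8975

q = 407, r = 21


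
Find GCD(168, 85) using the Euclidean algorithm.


168 = 1 * 85 + 83
85 = 1 * 83 + 2
83 = 41 * 2 + 1
2 = 2 * 1 + 0
GCD = 1


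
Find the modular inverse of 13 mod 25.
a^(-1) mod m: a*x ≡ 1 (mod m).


Use the extended Euclidean algorithm on (25, 13); each row r = 25*s + 13*t:
r=25, s=1, t=0
r=13, s=0, t=1
q=1: r=12, s=1, t=-1   [25*(1) + 13*(-1) = 12]
q=1: r=1, s=-1, t=2   [25*(-1) + 13*(2) = 1]
q=12: r=0, s=13, t=-25   [25*(13) + 13*(-25) = 0]
GCD = 1 with t = 2, so 13*(2) ≡ 1 (mod 25)
Inverse = 2 mod 25 = 2
Check: 13 * 2 = 26 ≡ 1 (mod 25)

13^(-1) ≡ 2 (mod 25)


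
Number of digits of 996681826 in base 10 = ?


996681826 has 9 digits in base 10
floor(log10(996681826)) + 1 = floor(8.9986) + 1 = 9

9 digits (base 10)


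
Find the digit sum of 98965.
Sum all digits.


9 + 8 + 9 + 6 + 5 = 37


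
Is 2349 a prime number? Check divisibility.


2349 / 3 = 783 (exact division)
2349 is NOT prime.

No, 2349 is not prime


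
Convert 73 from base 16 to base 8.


73 (base 16) = 115 (decimal)
115 (decimal) = 163 (base 8)


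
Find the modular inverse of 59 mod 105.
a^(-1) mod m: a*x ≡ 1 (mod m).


Use the extended Euclidean algorithm on (105, 59); each row r = 105*s + 59*t:
r=105, s=1, t=0
r=59, s=0, t=1
q=1: r=46, s=1, t=-1   [105*(1) + 59*(-1) = 46]
q=1: r=13, s=-1, t=2   [105*(-1) + 59*(2) = 13]
q=3: r=7, s=4, t=-7   [105*(4) + 59*(-7) = 7]
q=1: r=6, s=-5, t=9   [105*(-5) + 59*(9) = 6]
q=1: r=1, s=9, t=-16   [105*(9) + 59*(-16) = 1]
q=6: r=0, s=-59, t=105   [105*(-59) + 59*(105) = 0]
GCD = 1 with t = -16, so 59*(-16) ≡ 1 (mod 105)
Inverse = -16 mod 105 = 89
Check: 59 * 89 = 5251 ≡ 1 (mod 105)

59^(-1) ≡ 89 (mod 105)


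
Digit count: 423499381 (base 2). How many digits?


423499381 in base 2 = 11001001111100001011001110101
Number of digits = 29

29 digits (base 2)


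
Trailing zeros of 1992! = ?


floor(1992/5) = 398
floor(1992/25) = 79
floor(1992/125) = 15
floor(1992/625) = 3
Total = 495

495 trailing zeros


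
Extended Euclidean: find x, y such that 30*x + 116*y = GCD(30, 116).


Tabular extended Euclidean (each row: r = 30*s + 116*t):
r=30, s=1, t=0
r=116, s=0, t=1
q=0: r=30, s=1, t=0   [30*(1) + 116*(0) = 30]
q=3: r=26, s=-3, t=1   [30*(-3) + 116*(1) = 26]
q=1: r=4, s=4, t=-1   [30*(4) + 116*(-1) = 4]
q=6: r=2, s=-27, t=7   [30*(-27) + 116*(7) = 2]
q=2: r=0, s=58, t=-15   [30*(58) + 116*(-15) = 0]
GCD = 2; from the row with r=2: x=-27, y=7
Check: 30*(-27) + 116*(7) = -810 + 812 = 2

GCD = 2, x = -27, y = 7


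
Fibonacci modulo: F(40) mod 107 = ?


F(k) mod 107 for k=1..40:
1, 1, 2, 3, 5, 8, 13, 21, 34, 55, 89, 37, 19, 56, 75, 24, 99, 16, 8, 24, 32, 56, 88, 37, 18, 55, 73, 21, 94, 8, 102, 3, 105, 1, 106, 0, 106, 106, 105, 104
F(40) mod 107 = 104


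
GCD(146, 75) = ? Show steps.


146 = 1 * 75 + 71
75 = 1 * 71 + 4
71 = 17 * 4 + 3
4 = 1 * 3 + 1
3 = 3 * 1 + 0
GCD = 1


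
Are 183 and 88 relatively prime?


Euclidean algorithm:
183 = 2 * 88 + 7
88 = 12 * 7 + 4
7 = 1 * 4 + 3
4 = 1 * 3 + 1
3 = 3 * 1 + 0
GCD(183, 88) = 1

Yes, coprime (GCD = 1)


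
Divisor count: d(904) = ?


904 = 2^3 × 113^1
d(904) = (3+1) × (1+1) = 8

8 divisors


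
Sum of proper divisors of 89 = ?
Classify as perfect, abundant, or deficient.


Proper divisors: 1
Sum = 1 = 1
1 < 89 → deficient

s(89) = 1 (deficient)


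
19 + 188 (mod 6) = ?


19 + 188 = 207
207 mod 6 = 3


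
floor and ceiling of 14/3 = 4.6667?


14/3 = 4.6667
floor = 4
ceil = 5

floor = 4, ceil = 5


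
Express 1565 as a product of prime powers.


1565 / 5 = 313
313 / 313 = 1
1565 = 5 × 313


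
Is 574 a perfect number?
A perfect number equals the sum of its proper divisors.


Proper divisors of 574: 1, 2, 7, 14, 41, 82, 287
Sum = 1 + 2 + 7 + 14 + 41 + 82 + 287 = 434

No, 574 is not perfect (434 ≠ 574)


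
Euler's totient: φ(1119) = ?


1119 = 3 × 373
Prime factors: 3, 373
φ(1119) = 1119 × (1-1/3) × (1-1/373)
= 1119 × 2/3 × 372/373 = 744

φ(1119) = 744


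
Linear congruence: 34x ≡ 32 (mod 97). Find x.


GCD(34, 97) = 1, unique solution
a^(-1) mod 97 = 20
x = 20 * 32 mod 97 = 58

x ≡ 58 (mod 97)


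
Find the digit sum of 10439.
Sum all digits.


1 + 0 + 4 + 3 + 9 = 17


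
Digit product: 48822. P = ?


4 × 8 × 8 × 2 × 2 = 1024


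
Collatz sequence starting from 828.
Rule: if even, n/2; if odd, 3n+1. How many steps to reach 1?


828 → 414 → 207 → 622 → 311 → 934 → 467 → 1402 → 701 → 2104 → 1052 → 526 → 263 → 790 → 395 → 1186 → 593 → 1780 → 890 → 445 → 1336 → 668 → 334 → 167 → 502 → 251 → 754 → 377 → 1132 → 566 → 283 → 850 → 425 → 1276 → 638 → 319 → 958 → 479 → 1438 → 719 → 2158 → 1079 → 3238 → 1619 → 4858 → 2429 → 7288 → 3644 → 1822 → 911 → 2734 → 1367 → 4102 → 2051 → 6154 → 3077 → 9232 → 4616 → 2308 → 1154 → 577 → 1732 → 866 → 433 → 1300 → 650 → 325 → 976 → 488 → 244 → 122 → 61 → 184 → 92 → 46 → 23 → 70 → 35 → 106 → 53 → 160 → 80 → 40 → 20 → 10 → 5 → 16 → 8 → 4 → 2 → 1
Total steps = 90

90 steps


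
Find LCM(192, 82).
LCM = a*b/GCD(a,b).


GCD(192, 82) = 2
LCM = 192*82/2 = 15744/2 = 7872

LCM = 7872


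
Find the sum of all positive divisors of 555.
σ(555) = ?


Divisors of 555: 1, 3, 5, 15, 37, 111, 185, 555
Sum = 1 + 3 + 5 + 15 + 37 + 111 + 185 + 555 = 912

σ(555) = 912


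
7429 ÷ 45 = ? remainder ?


7429 = 45 * 165 + 4
Check: 7425 + 4 = 7429

q = 165, r = 4


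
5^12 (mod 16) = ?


5^1 mod 16 = 5
5^2 mod 16 = 9
5^3 mod 16 = 13
5^4 mod 16 = 1
5^5 mod 16 = 5
5^6 mod 16 = 9
5^7 mod 16 = 13
5^8 mod 16 = 1
5^9 mod 16 = 5
5^10 mod 16 = 9
5^11 mod 16 = 13
5^12 mod 16 = 1


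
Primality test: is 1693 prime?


Check divisors up to sqrt(1693) = 41.1461
No divisors found.
1693 is prime.

Yes, 1693 is prime


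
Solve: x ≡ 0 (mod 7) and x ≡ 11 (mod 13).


M = 7*13 = 91
M1 = M/7 = 13, M2 = M/13 = 7
M1^(-1) mod 7 = 6, M2^(-1) mod 13 = 2
x = 0*13*6 + 11*7*2 = 154
154 mod 91 = 63
Check: 63 mod 7 = 0 ✓, 63 mod 13 = 11 ✓

x ≡ 63 (mod 91)


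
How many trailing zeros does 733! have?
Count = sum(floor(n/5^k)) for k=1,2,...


floor(733/5) = 146
floor(733/25) = 29
floor(733/125) = 5
floor(733/625) = 1
Total = 181

181 trailing zeros


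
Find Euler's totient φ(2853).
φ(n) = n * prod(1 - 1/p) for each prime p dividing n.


2853 = 3^2 × 317
Prime factors: 3, 317
φ(2853) = 2853 × (1-1/3) × (1-1/317)
= 2853 × 2/3 × 316/317 = 1896

φ(2853) = 1896


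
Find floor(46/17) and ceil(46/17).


46/17 = 2.7059
floor = 2
ceil = 3

floor = 2, ceil = 3


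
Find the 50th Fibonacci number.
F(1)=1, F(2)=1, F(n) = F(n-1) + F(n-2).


Sequence: 1, 1, 2, 3, 5, 8, 13, 21, 34, 55, 89, 144, 233, 377, 610, 987, 1597, 2584, 4181, 6765, 10946, 17711, 28657, 46368, 75025, 121393, 196418, 317811, 514229, 832040, 1346269, 2178309, 3524578, 5702887, 9227465, 14930352, 24157817, 39088169, 63245986, 102334155, 165580141, 267914296, 433494437, 701408733, 1134903170, 1836311903, 2971215073, 4807526976, 7778742049, 12586269025
F(50) = 12586269025


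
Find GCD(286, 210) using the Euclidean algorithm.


286 = 1 * 210 + 76
210 = 2 * 76 + 58
76 = 1 * 58 + 18
58 = 3 * 18 + 4
18 = 4 * 4 + 2
4 = 2 * 2 + 0
GCD = 2


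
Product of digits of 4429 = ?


4 × 4 × 2 × 9 = 288


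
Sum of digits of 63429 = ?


6 + 3 + 4 + 2 + 9 = 24


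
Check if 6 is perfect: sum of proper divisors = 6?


Proper divisors of 6: 1, 2, 3
Sum = 1 + 2 + 3 = 6

Yes, 6 is perfect (6 = 6)


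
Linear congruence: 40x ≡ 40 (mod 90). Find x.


GCD(40, 90) = 10 divides 40
Divide: 4x ≡ 4 (mod 9)
x ≡ 1 (mod 9)


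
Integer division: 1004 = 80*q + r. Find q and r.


1004 = 80 * 12 + 44
Check: 960 + 44 = 1004

q = 12, r = 44


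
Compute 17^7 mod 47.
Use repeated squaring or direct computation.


17^1 mod 47 = 17
17^2 mod 47 = 7
17^3 mod 47 = 25
17^4 mod 47 = 2
17^5 mod 47 = 34
17^6 mod 47 = 14
17^7 mod 47 = 3


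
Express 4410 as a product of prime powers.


4410 / 2 = 2205
2205 / 3 = 735
735 / 3 = 245
245 / 5 = 49
49 / 7 = 7
7 / 7 = 1
4410 = 2 × 3^2 × 5 × 7^2


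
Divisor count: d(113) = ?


113 = 113^1
d(113) = (1+1) = 2

2 divisors


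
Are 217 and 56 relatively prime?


Euclidean algorithm:
217 = 3 * 56 + 49
56 = 1 * 49 + 7
49 = 7 * 7 + 0
GCD(217, 56) = 7

No, not coprime (GCD = 7)


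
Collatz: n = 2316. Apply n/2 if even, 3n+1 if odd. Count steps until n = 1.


2316 → 1158 → 579 → 1738 → 869 → 2608 → 1304 → 652 → 326 → 163 → 490 → 245 → 736 → 368 → 184 → 92 → 46 → 23 → 70 → 35 → 106 → 53 → 160 → 80 → 40 → 20 → 10 → 5 → 16 → 8 → 4 → 2 → 1
Total steps = 32

32 steps


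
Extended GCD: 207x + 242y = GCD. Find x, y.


Tabular extended Euclidean (each row: r = 207*s + 242*t):
r=207, s=1, t=0
r=242, s=0, t=1
q=0: r=207, s=1, t=0   [207*(1) + 242*(0) = 207]
q=1: r=35, s=-1, t=1   [207*(-1) + 242*(1) = 35]
q=5: r=32, s=6, t=-5   [207*(6) + 242*(-5) = 32]
q=1: r=3, s=-7, t=6   [207*(-7) + 242*(6) = 3]
q=10: r=2, s=76, t=-65   [207*(76) + 242*(-65) = 2]
q=1: r=1, s=-83, t=71   [207*(-83) + 242*(71) = 1]
q=2: r=0, s=242, t=-207   [207*(242) + 242*(-207) = 0]
GCD = 1; from the row with r=1: x=-83, y=71
Check: 207*(-83) + 242*(71) = -17181 + 17182 = 1

GCD = 1, x = -83, y = 71


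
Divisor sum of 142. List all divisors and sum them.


Divisors of 142: 1, 2, 71, 142
Sum = 1 + 2 + 71 + 142 = 216

σ(142) = 216


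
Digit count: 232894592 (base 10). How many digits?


232894592 has 9 digits in base 10
floor(log10(232894592)) + 1 = floor(8.3672) + 1 = 9

9 digits (base 10)


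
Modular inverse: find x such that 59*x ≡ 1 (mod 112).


Use the extended Euclidean algorithm on (112, 59); each row r = 112*s + 59*t:
r=112, s=1, t=0
r=59, s=0, t=1
q=1: r=53, s=1, t=-1   [112*(1) + 59*(-1) = 53]
q=1: r=6, s=-1, t=2   [112*(-1) + 59*(2) = 6]
q=8: r=5, s=9, t=-17   [112*(9) + 59*(-17) = 5]
q=1: r=1, s=-10, t=19   [112*(-10) + 59*(19) = 1]
q=5: r=0, s=59, t=-112   [112*(59) + 59*(-112) = 0]
GCD = 1 with t = 19, so 59*(19) ≡ 1 (mod 112)
Inverse = 19 mod 112 = 19
Check: 59 * 19 = 1121 ≡ 1 (mod 112)

59^(-1) ≡ 19 (mod 112)


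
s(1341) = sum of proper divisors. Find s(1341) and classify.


Proper divisors: 1, 3, 9, 149, 447
Sum = 1 + 3 + 9 + 149 + 447 = 609
609 < 1341 → deficient

s(1341) = 609 (deficient)


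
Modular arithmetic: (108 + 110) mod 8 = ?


108 + 110 = 218
218 mod 8 = 2


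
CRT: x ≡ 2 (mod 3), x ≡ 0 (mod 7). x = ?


M = 3*7 = 21
M1 = M/3 = 7, M2 = M/7 = 3
M1^(-1) mod 3 = 1, M2^(-1) mod 7 = 5
x = 2*7*1 + 0*3*5 = 14
14 mod 21 = 14
Check: 14 mod 3 = 2 ✓, 14 mod 7 = 0 ✓

x ≡ 14 (mod 21)


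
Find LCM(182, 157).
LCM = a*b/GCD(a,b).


GCD(182, 157) = 1
LCM = 182*157/1 = 28574/1 = 28574

LCM = 28574


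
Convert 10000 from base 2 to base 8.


10000 (base 2) = 16 (decimal)
16 (decimal) = 20 (base 8)


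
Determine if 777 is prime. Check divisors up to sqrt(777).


777 / 3 = 259 (exact division)
777 is NOT prime.

No, 777 is not prime


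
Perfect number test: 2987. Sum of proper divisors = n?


Proper divisors of 2987: 1, 29, 103
Sum = 1 + 29 + 103 = 133

No, 2987 is not perfect (133 ≠ 2987)


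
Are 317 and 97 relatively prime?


Euclidean algorithm:
317 = 3 * 97 + 26
97 = 3 * 26 + 19
26 = 1 * 19 + 7
19 = 2 * 7 + 5
7 = 1 * 5 + 2
5 = 2 * 2 + 1
2 = 2 * 1 + 0
GCD(317, 97) = 1

Yes, coprime (GCD = 1)


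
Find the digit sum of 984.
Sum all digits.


9 + 8 + 4 = 21


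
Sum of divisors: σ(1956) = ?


Divisors of 1956: 1, 2, 3, 4, 6, 12, 163, 326, 489, 652, 978, 1956
Sum = 1 + 2 + 3 + 4 + 6 + 12 + 163 + 326 + 489 + 652 + 978 + 1956 = 4592

σ(1956) = 4592


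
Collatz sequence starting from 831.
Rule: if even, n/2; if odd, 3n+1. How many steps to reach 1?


831 → 2494 → 1247 → 3742 → 1871 → 5614 → 2807 → 8422 → 4211 → 12634 → 6317 → 18952 → 9476 → 4738 → 2369 → 7108 → 3554 → 1777 → 5332 → 2666 → 1333 → 4000 → 2000 → 1000 → 500 → 250 → 125 → 376 → 188 → 94 → 47 → 142 → 71 → 214 → 107 → 322 → 161 → 484 → 242 → 121 → 364 → 182 → 91 → 274 → 137 → 412 → 206 → 103 → 310 → 155 → 466 → 233 → 700 → 350 → 175 → 526 → 263 → 790 → 395 → 1186 → 593 → 1780 → 890 → 445 → 1336 → 668 → 334 → 167 → 502 → 251 → 754 → 377 → 1132 → 566 → 283 → 850 → 425 → 1276 → 638 → 319 → 958 → 479 → 1438 → 719 → 2158 → 1079 → 3238 → 1619 → 4858 → 2429 → 7288 → 3644 → 1822 → 911 → 2734 → 1367 → 4102 → 2051 → 6154 → 3077 → 9232 → 4616 → 2308 → 1154 → 577 → 1732 → 866 → 433 → 1300 → 650 → 325 → 976 → 488 → 244 → 122 → 61 → 184 → 92 → 46 → 23 → 70 → 35 → 106 → 53 → 160 → 80 → 40 → 20 → 10 → 5 → 16 → 8 → 4 → 2 → 1
Total steps = 134

134 steps


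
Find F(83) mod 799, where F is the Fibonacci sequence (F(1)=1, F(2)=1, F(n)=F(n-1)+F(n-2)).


F(k) mod 799 for k=1..83:
1, 1, 2, 3, 5, 8, 13, 21, 34, 55, 89, 144, 233, 377, 610, 188, 798, 187, 186, 373, 559, 133, 692, 26, 718, 744, 663, 608, 472, 281, 753, 235, 189, 424, 613, 238, 52, 290, 342, 632, 175, 8, 183, 191, 374, 565, 140, 705, 46, 751, 797, 749, 747, 697, 645, 543, 389, 133, 522, 655, 378, 234, 612, 47, 659, 706, 566, 473, 240, 713, 154, 68, 222, 290, 512, 3, 515, 518, 234, 752, 187, 140, 327
F(83) mod 799 = 327


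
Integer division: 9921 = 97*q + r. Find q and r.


9921 = 97 * 102 + 27
Check: 9894 + 27 = 9921

q = 102, r = 27


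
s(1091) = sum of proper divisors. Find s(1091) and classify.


Proper divisors: 1
Sum = 1 = 1
1 < 1091 → deficient

s(1091) = 1 (deficient)


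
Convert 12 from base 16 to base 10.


12 (base 16) = 18 (decimal)
18 (decimal) = 18 (base 10)


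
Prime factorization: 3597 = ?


3597 / 3 = 1199
1199 / 11 = 109
109 / 109 = 1
3597 = 3 × 11 × 109


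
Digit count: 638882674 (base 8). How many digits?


638882674 in base 8 = 4605111562
Number of digits = 10

10 digits (base 8)


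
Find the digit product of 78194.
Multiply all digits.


7 × 8 × 1 × 9 × 4 = 2016


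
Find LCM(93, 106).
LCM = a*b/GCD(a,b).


GCD(93, 106) = 1
LCM = 93*106/1 = 9858/1 = 9858

LCM = 9858


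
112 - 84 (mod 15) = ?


112 - 84 = 28
28 mod 15 = 13


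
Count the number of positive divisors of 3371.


3371 = 3371^1
d(3371) = (1+1) = 2

2 divisors


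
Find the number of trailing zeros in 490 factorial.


floor(490/5) = 98
floor(490/25) = 19
floor(490/125) = 3
Total = 120

120 trailing zeros


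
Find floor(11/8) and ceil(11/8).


11/8 = 1.3750
floor = 1
ceil = 2

floor = 1, ceil = 2


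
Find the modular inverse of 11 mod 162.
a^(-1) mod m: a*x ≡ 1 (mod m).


Use the extended Euclidean algorithm on (162, 11); each row r = 162*s + 11*t:
r=162, s=1, t=0
r=11, s=0, t=1
q=14: r=8, s=1, t=-14   [162*(1) + 11*(-14) = 8]
q=1: r=3, s=-1, t=15   [162*(-1) + 11*(15) = 3]
q=2: r=2, s=3, t=-44   [162*(3) + 11*(-44) = 2]
q=1: r=1, s=-4, t=59   [162*(-4) + 11*(59) = 1]
q=2: r=0, s=11, t=-162   [162*(11) + 11*(-162) = 0]
GCD = 1 with t = 59, so 11*(59) ≡ 1 (mod 162)
Inverse = 59 mod 162 = 59
Check: 11 * 59 = 649 ≡ 1 (mod 162)

11^(-1) ≡ 59 (mod 162)


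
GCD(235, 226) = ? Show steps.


235 = 1 * 226 + 9
226 = 25 * 9 + 1
9 = 9 * 1 + 0
GCD = 1


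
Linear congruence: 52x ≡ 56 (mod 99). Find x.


GCD(52, 99) = 1, unique solution
a^(-1) mod 99 = 40
x = 40 * 56 mod 99 = 62

x ≡ 62 (mod 99)


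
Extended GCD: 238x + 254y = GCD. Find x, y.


Tabular extended Euclidean (each row: r = 238*s + 254*t):
r=238, s=1, t=0
r=254, s=0, t=1
q=0: r=238, s=1, t=0   [238*(1) + 254*(0) = 238]
q=1: r=16, s=-1, t=1   [238*(-1) + 254*(1) = 16]
q=14: r=14, s=15, t=-14   [238*(15) + 254*(-14) = 14]
q=1: r=2, s=-16, t=15   [238*(-16) + 254*(15) = 2]
q=7: r=0, s=127, t=-119   [238*(127) + 254*(-119) = 0]
GCD = 2; from the row with r=2: x=-16, y=15
Check: 238*(-16) + 254*(15) = -3808 + 3810 = 2

GCD = 2, x = -16, y = 15


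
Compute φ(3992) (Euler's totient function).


3992 = 2^3 × 499
Prime factors: 2, 499
φ(3992) = 3992 × (1-1/2) × (1-1/499)
= 3992 × 1/2 × 498/499 = 1992

φ(3992) = 1992


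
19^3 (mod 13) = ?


19^1 mod 13 = 6
19^2 mod 13 = 10
19^3 mod 13 = 8


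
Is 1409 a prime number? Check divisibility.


Check divisors up to sqrt(1409) = 37.5366
No divisors found.
1409 is prime.

Yes, 1409 is prime


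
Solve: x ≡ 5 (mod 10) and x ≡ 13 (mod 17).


M = 10*17 = 170
M1 = M/10 = 17, M2 = M/17 = 10
M1^(-1) mod 10 = 3, M2^(-1) mod 17 = 12
x = 5*17*3 + 13*10*12 = 1815
1815 mod 170 = 115
Check: 115 mod 10 = 5 ✓, 115 mod 17 = 13 ✓

x ≡ 115 (mod 170)


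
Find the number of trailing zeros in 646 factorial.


floor(646/5) = 129
floor(646/25) = 25
floor(646/125) = 5
floor(646/625) = 1
Total = 160

160 trailing zeros


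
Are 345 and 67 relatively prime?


Euclidean algorithm:
345 = 5 * 67 + 10
67 = 6 * 10 + 7
10 = 1 * 7 + 3
7 = 2 * 3 + 1
3 = 3 * 1 + 0
GCD(345, 67) = 1

Yes, coprime (GCD = 1)


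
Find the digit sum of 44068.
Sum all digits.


4 + 4 + 0 + 6 + 8 = 22


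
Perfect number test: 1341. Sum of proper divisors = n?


Proper divisors of 1341: 1, 3, 9, 149, 447
Sum = 1 + 3 + 9 + 149 + 447 = 609

No, 1341 is not perfect (609 ≠ 1341)


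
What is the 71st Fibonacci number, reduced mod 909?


F(k) mod 909 for k=1..71:
1, 1, 2, 3, 5, 8, 13, 21, 34, 55, 89, 144, 233, 377, 610, 78, 688, 766, 545, 402, 38, 440, 478, 9, 487, 496, 74, 570, 644, 305, 40, 345, 385, 730, 206, 27, 233, 260, 493, 753, 337, 181, 518, 699, 308, 98, 406, 504, 1, 505, 506, 102, 608, 710, 409, 210, 619, 829, 539, 459, 89, 548, 637, 276, 4, 280, 284, 564, 848, 503, 442
F(71) mod 909 = 442


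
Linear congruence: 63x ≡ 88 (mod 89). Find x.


GCD(63, 89) = 1, unique solution
a^(-1) mod 89 = 65
x = 65 * 88 mod 89 = 24

x ≡ 24 (mod 89)


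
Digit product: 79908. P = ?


7 × 9 × 9 × 0 × 8 = 0


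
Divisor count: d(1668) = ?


1668 = 2^2 × 3^1 × 139^1
d(1668) = (2+1) × (1+1) × (1+1) = 12

12 divisors


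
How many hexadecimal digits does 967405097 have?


967405097 in base 16 = 39A96E29
Number of digits = 8

8 digits (base 16)


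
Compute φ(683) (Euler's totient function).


683 = 683
Prime factors: 683
φ(683) = 683 × (1-1/683)
= 683 × 682/683 = 682

φ(683) = 682


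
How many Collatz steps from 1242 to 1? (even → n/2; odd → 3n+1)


1242 → 621 → 1864 → 932 → 466 → 233 → 700 → 350 → 175 → 526 → 263 → 790 → 395 → 1186 → 593 → 1780 → 890 → 445 → 1336 → 668 → 334 → 167 → 502 → 251 → 754 → 377 → 1132 → 566 → 283 → 850 → 425 → 1276 → 638 → 319 → 958 → 479 → 1438 → 719 → 2158 → 1079 → 3238 → 1619 → 4858 → 2429 → 7288 → 3644 → 1822 → 911 → 2734 → 1367 → 4102 → 2051 → 6154 → 3077 → 9232 → 4616 → 2308 → 1154 → 577 → 1732 → 866 → 433 → 1300 → 650 → 325 → 976 → 488 → 244 → 122 → 61 → 184 → 92 → 46 → 23 → 70 → 35 → 106 → 53 → 160 → 80 → 40 → 20 → 10 → 5 → 16 → 8 → 4 → 2 → 1
Total steps = 88

88 steps


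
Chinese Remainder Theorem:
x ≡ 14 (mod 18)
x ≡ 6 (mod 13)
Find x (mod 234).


M = 18*13 = 234
M1 = M/18 = 13, M2 = M/13 = 18
M1^(-1) mod 18 = 7, M2^(-1) mod 13 = 8
x = 14*13*7 + 6*18*8 = 2138
2138 mod 234 = 32
Check: 32 mod 18 = 14 ✓, 32 mod 13 = 6 ✓

x ≡ 32 (mod 234)


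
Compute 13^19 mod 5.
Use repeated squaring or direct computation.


13^1 mod 5 = 3
13^2 mod 5 = 4
13^3 mod 5 = 2
13^4 mod 5 = 1
13^5 mod 5 = 3
13^6 mod 5 = 4
13^7 mod 5 = 2
13^8 mod 5 = 1
13^9 mod 5 = 3
13^10 mod 5 = 4
13^11 mod 5 = 2
13^12 mod 5 = 1
13^13 mod 5 = 3
13^14 mod 5 = 4
13^15 mod 5 = 2
13^16 mod 5 = 1
13^17 mod 5 = 3
13^18 mod 5 = 4
13^19 mod 5 = 2


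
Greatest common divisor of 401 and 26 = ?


401 = 15 * 26 + 11
26 = 2 * 11 + 4
11 = 2 * 4 + 3
4 = 1 * 3 + 1
3 = 3 * 1 + 0
GCD = 1


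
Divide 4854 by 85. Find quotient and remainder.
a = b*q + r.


4854 = 85 * 57 + 9
Check: 4845 + 9 = 4854

q = 57, r = 9


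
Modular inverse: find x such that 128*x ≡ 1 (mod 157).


Use the extended Euclidean algorithm on (157, 128); each row r = 157*s + 128*t:
r=157, s=1, t=0
r=128, s=0, t=1
q=1: r=29, s=1, t=-1   [157*(1) + 128*(-1) = 29]
q=4: r=12, s=-4, t=5   [157*(-4) + 128*(5) = 12]
q=2: r=5, s=9, t=-11   [157*(9) + 128*(-11) = 5]
q=2: r=2, s=-22, t=27   [157*(-22) + 128*(27) = 2]
q=2: r=1, s=53, t=-65   [157*(53) + 128*(-65) = 1]
q=2: r=0, s=-128, t=157   [157*(-128) + 128*(157) = 0]
GCD = 1 with t = -65, so 128*(-65) ≡ 1 (mod 157)
Inverse = -65 mod 157 = 92
Check: 128 * 92 = 11776 ≡ 1 (mod 157)

128^(-1) ≡ 92 (mod 157)


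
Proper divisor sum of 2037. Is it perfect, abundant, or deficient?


Proper divisors: 1, 3, 7, 21, 97, 291, 679
Sum = 1 + 3 + 7 + 21 + 97 + 291 + 679 = 1099
1099 < 2037 → deficient

s(2037) = 1099 (deficient)


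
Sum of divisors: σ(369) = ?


Divisors of 369: 1, 3, 9, 41, 123, 369
Sum = 1 + 3 + 9 + 41 + 123 + 369 = 546

σ(369) = 546


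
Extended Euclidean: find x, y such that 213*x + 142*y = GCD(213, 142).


Tabular extended Euclidean (each row: r = 213*s + 142*t):
r=213, s=1, t=0
r=142, s=0, t=1
q=1: r=71, s=1, t=-1   [213*(1) + 142*(-1) = 71]
q=2: r=0, s=-2, t=3   [213*(-2) + 142*(3) = 0]
GCD = 71; from the row with r=71: x=1, y=-1
Check: 213*(1) + 142*(-1) = 213 - 142 = 71

GCD = 71, x = 1, y = -1


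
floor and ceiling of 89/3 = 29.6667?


89/3 = 29.6667
floor = 29
ceil = 30

floor = 29, ceil = 30


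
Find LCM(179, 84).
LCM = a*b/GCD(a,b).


GCD(179, 84) = 1
LCM = 179*84/1 = 15036/1 = 15036

LCM = 15036


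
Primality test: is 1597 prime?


Check divisors up to sqrt(1597) = 39.9625
No divisors found.
1597 is prime.

Yes, 1597 is prime


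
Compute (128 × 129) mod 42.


128 × 129 = 16512
16512 mod 42 = 6


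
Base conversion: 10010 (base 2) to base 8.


10010 (base 2) = 18 (decimal)
18 (decimal) = 22 (base 8)


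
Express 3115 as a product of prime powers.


3115 / 5 = 623
623 / 7 = 89
89 / 89 = 1
3115 = 5 × 7 × 89


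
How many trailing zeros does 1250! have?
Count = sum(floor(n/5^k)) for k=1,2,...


floor(1250/5) = 250
floor(1250/25) = 50
floor(1250/125) = 10
floor(1250/625) = 2
Total = 312

312 trailing zeros


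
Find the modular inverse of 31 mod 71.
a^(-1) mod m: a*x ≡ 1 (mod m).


Use the extended Euclidean algorithm on (71, 31); each row r = 71*s + 31*t:
r=71, s=1, t=0
r=31, s=0, t=1
q=2: r=9, s=1, t=-2   [71*(1) + 31*(-2) = 9]
q=3: r=4, s=-3, t=7   [71*(-3) + 31*(7) = 4]
q=2: r=1, s=7, t=-16   [71*(7) + 31*(-16) = 1]
q=4: r=0, s=-31, t=71   [71*(-31) + 31*(71) = 0]
GCD = 1 with t = -16, so 31*(-16) ≡ 1 (mod 71)
Inverse = -16 mod 71 = 55
Check: 31 * 55 = 1705 ≡ 1 (mod 71)

31^(-1) ≡ 55 (mod 71)


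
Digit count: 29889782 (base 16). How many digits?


29889782 in base 16 = 1C814F6
Number of digits = 7

7 digits (base 16)


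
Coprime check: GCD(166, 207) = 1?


Euclidean algorithm:
207 = 1 * 166 + 41
166 = 4 * 41 + 2
41 = 20 * 2 + 1
2 = 2 * 1 + 0
GCD(166, 207) = 1

Yes, coprime (GCD = 1)


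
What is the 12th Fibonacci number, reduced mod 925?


F(k) mod 925 for k=1..12:
1, 1, 2, 3, 5, 8, 13, 21, 34, 55, 89, 144
F(12) mod 925 = 144


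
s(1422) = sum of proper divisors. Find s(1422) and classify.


Proper divisors: 1, 2, 3, 6, 9, 18, 79, 158, 237, 474, 711
Sum = 1 + 2 + 3 + 6 + 9 + 18 + 79 + 158 + 237 + 474 + 711 = 1698
1698 > 1422 → abundant

s(1422) = 1698 (abundant)


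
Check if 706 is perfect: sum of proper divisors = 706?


Proper divisors of 706: 1, 2, 353
Sum = 1 + 2 + 353 = 356

No, 706 is not perfect (356 ≠ 706)


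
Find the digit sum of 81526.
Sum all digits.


8 + 1 + 5 + 2 + 6 = 22


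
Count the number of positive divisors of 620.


620 = 2^2 × 5^1 × 31^1
d(620) = (2+1) × (1+1) × (1+1) = 12

12 divisors


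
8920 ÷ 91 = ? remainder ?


8920 = 91 * 98 + 2
Check: 8918 + 2 = 8920

q = 98, r = 2


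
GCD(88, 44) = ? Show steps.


88 = 2 * 44 + 0
GCD = 44


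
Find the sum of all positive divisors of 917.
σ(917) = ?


Divisors of 917: 1, 7, 131, 917
Sum = 1 + 7 + 131 + 917 = 1056

σ(917) = 1056


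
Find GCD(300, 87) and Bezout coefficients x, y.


Tabular extended Euclidean (each row: r = 300*s + 87*t):
r=300, s=1, t=0
r=87, s=0, t=1
q=3: r=39, s=1, t=-3   [300*(1) + 87*(-3) = 39]
q=2: r=9, s=-2, t=7   [300*(-2) + 87*(7) = 9]
q=4: r=3, s=9, t=-31   [300*(9) + 87*(-31) = 3]
q=3: r=0, s=-29, t=100   [300*(-29) + 87*(100) = 0]
GCD = 3; from the row with r=3: x=9, y=-31
Check: 300*(9) + 87*(-31) = 2700 - 2697 = 3

GCD = 3, x = 9, y = -31
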